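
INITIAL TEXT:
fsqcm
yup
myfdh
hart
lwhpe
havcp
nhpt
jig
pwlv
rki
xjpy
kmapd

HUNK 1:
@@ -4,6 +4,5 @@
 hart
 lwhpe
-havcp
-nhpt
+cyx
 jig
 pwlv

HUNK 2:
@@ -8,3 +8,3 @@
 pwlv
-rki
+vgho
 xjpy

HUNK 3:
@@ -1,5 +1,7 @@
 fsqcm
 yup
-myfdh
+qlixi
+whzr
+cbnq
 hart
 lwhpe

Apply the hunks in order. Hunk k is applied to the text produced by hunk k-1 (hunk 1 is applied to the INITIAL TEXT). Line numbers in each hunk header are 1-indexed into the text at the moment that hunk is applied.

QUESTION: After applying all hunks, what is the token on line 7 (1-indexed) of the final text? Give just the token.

Hunk 1: at line 4 remove [havcp,nhpt] add [cyx] -> 11 lines: fsqcm yup myfdh hart lwhpe cyx jig pwlv rki xjpy kmapd
Hunk 2: at line 8 remove [rki] add [vgho] -> 11 lines: fsqcm yup myfdh hart lwhpe cyx jig pwlv vgho xjpy kmapd
Hunk 3: at line 1 remove [myfdh] add [qlixi,whzr,cbnq] -> 13 lines: fsqcm yup qlixi whzr cbnq hart lwhpe cyx jig pwlv vgho xjpy kmapd
Final line 7: lwhpe

Answer: lwhpe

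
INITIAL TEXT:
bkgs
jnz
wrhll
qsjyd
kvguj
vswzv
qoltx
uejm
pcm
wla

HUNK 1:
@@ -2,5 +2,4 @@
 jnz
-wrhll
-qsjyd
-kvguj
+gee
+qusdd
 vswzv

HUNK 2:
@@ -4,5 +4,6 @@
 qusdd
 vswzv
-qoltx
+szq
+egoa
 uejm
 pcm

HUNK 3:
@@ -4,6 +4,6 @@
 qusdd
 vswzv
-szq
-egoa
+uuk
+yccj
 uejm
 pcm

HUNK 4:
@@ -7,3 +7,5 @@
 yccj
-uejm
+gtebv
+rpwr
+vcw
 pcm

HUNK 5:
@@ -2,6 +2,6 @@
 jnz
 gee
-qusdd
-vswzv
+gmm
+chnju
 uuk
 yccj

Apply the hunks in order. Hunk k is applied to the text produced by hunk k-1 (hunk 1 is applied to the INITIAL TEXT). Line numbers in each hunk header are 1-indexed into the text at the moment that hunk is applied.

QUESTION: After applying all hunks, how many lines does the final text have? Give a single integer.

Answer: 12

Derivation:
Hunk 1: at line 2 remove [wrhll,qsjyd,kvguj] add [gee,qusdd] -> 9 lines: bkgs jnz gee qusdd vswzv qoltx uejm pcm wla
Hunk 2: at line 4 remove [qoltx] add [szq,egoa] -> 10 lines: bkgs jnz gee qusdd vswzv szq egoa uejm pcm wla
Hunk 3: at line 4 remove [szq,egoa] add [uuk,yccj] -> 10 lines: bkgs jnz gee qusdd vswzv uuk yccj uejm pcm wla
Hunk 4: at line 7 remove [uejm] add [gtebv,rpwr,vcw] -> 12 lines: bkgs jnz gee qusdd vswzv uuk yccj gtebv rpwr vcw pcm wla
Hunk 5: at line 2 remove [qusdd,vswzv] add [gmm,chnju] -> 12 lines: bkgs jnz gee gmm chnju uuk yccj gtebv rpwr vcw pcm wla
Final line count: 12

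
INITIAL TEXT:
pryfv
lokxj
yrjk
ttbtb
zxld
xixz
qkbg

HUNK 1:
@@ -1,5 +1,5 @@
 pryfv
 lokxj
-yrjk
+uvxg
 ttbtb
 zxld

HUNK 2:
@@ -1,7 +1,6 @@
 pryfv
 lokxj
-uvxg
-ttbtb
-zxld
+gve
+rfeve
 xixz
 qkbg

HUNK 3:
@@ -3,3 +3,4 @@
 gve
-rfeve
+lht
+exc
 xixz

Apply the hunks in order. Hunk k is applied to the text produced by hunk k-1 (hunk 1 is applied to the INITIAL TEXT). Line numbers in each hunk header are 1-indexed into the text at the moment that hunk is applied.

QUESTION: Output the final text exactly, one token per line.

Answer: pryfv
lokxj
gve
lht
exc
xixz
qkbg

Derivation:
Hunk 1: at line 1 remove [yrjk] add [uvxg] -> 7 lines: pryfv lokxj uvxg ttbtb zxld xixz qkbg
Hunk 2: at line 1 remove [uvxg,ttbtb,zxld] add [gve,rfeve] -> 6 lines: pryfv lokxj gve rfeve xixz qkbg
Hunk 3: at line 3 remove [rfeve] add [lht,exc] -> 7 lines: pryfv lokxj gve lht exc xixz qkbg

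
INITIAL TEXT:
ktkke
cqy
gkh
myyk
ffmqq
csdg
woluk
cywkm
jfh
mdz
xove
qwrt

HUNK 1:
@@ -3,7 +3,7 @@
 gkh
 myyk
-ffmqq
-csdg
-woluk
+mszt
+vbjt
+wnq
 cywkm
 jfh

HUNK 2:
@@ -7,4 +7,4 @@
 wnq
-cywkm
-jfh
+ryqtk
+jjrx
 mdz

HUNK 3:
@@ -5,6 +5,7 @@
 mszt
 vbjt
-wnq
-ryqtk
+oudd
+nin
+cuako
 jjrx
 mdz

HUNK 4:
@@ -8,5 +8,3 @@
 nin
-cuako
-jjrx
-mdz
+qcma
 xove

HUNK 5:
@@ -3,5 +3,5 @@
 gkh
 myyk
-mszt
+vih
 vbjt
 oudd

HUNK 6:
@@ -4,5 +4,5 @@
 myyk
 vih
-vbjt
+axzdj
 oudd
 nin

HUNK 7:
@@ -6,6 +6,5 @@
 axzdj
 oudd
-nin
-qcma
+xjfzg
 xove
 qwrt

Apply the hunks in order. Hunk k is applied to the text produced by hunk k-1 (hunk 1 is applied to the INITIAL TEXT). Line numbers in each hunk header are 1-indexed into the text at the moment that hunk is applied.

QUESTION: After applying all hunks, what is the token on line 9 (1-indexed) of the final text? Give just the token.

Answer: xove

Derivation:
Hunk 1: at line 3 remove [ffmqq,csdg,woluk] add [mszt,vbjt,wnq] -> 12 lines: ktkke cqy gkh myyk mszt vbjt wnq cywkm jfh mdz xove qwrt
Hunk 2: at line 7 remove [cywkm,jfh] add [ryqtk,jjrx] -> 12 lines: ktkke cqy gkh myyk mszt vbjt wnq ryqtk jjrx mdz xove qwrt
Hunk 3: at line 5 remove [wnq,ryqtk] add [oudd,nin,cuako] -> 13 lines: ktkke cqy gkh myyk mszt vbjt oudd nin cuako jjrx mdz xove qwrt
Hunk 4: at line 8 remove [cuako,jjrx,mdz] add [qcma] -> 11 lines: ktkke cqy gkh myyk mszt vbjt oudd nin qcma xove qwrt
Hunk 5: at line 3 remove [mszt] add [vih] -> 11 lines: ktkke cqy gkh myyk vih vbjt oudd nin qcma xove qwrt
Hunk 6: at line 4 remove [vbjt] add [axzdj] -> 11 lines: ktkke cqy gkh myyk vih axzdj oudd nin qcma xove qwrt
Hunk 7: at line 6 remove [nin,qcma] add [xjfzg] -> 10 lines: ktkke cqy gkh myyk vih axzdj oudd xjfzg xove qwrt
Final line 9: xove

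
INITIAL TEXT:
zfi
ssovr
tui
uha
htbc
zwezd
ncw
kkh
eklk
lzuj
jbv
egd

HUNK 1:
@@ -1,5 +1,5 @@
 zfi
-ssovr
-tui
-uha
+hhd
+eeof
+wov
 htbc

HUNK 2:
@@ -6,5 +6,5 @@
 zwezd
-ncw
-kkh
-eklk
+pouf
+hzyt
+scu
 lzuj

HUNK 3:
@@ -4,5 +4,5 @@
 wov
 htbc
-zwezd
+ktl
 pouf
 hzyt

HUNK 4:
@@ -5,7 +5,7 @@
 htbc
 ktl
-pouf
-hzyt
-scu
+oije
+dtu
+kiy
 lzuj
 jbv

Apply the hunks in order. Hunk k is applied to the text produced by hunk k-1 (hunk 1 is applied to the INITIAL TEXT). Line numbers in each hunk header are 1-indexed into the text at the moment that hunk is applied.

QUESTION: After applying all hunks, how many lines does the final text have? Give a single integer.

Answer: 12

Derivation:
Hunk 1: at line 1 remove [ssovr,tui,uha] add [hhd,eeof,wov] -> 12 lines: zfi hhd eeof wov htbc zwezd ncw kkh eklk lzuj jbv egd
Hunk 2: at line 6 remove [ncw,kkh,eklk] add [pouf,hzyt,scu] -> 12 lines: zfi hhd eeof wov htbc zwezd pouf hzyt scu lzuj jbv egd
Hunk 3: at line 4 remove [zwezd] add [ktl] -> 12 lines: zfi hhd eeof wov htbc ktl pouf hzyt scu lzuj jbv egd
Hunk 4: at line 5 remove [pouf,hzyt,scu] add [oije,dtu,kiy] -> 12 lines: zfi hhd eeof wov htbc ktl oije dtu kiy lzuj jbv egd
Final line count: 12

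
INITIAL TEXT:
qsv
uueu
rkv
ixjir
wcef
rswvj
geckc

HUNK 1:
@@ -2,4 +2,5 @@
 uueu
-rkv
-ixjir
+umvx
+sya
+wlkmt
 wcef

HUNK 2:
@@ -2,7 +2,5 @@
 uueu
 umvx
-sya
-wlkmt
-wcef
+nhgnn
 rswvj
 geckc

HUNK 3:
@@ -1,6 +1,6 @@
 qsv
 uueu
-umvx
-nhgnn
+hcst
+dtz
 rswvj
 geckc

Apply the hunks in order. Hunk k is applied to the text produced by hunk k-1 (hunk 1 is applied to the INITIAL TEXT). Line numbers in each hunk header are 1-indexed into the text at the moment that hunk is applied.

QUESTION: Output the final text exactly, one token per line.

Answer: qsv
uueu
hcst
dtz
rswvj
geckc

Derivation:
Hunk 1: at line 2 remove [rkv,ixjir] add [umvx,sya,wlkmt] -> 8 lines: qsv uueu umvx sya wlkmt wcef rswvj geckc
Hunk 2: at line 2 remove [sya,wlkmt,wcef] add [nhgnn] -> 6 lines: qsv uueu umvx nhgnn rswvj geckc
Hunk 3: at line 1 remove [umvx,nhgnn] add [hcst,dtz] -> 6 lines: qsv uueu hcst dtz rswvj geckc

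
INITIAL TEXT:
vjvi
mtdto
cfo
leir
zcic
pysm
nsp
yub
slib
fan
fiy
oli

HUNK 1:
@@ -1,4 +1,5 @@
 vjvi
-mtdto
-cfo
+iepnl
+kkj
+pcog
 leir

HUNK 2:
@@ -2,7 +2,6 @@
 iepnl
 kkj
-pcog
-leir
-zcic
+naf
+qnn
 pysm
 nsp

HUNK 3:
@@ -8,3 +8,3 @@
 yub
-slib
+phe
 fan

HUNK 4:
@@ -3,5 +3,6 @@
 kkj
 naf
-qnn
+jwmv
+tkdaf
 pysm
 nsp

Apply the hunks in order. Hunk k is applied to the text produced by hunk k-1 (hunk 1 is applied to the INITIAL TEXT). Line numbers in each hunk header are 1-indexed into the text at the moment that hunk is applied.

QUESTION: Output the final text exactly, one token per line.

Hunk 1: at line 1 remove [mtdto,cfo] add [iepnl,kkj,pcog] -> 13 lines: vjvi iepnl kkj pcog leir zcic pysm nsp yub slib fan fiy oli
Hunk 2: at line 2 remove [pcog,leir,zcic] add [naf,qnn] -> 12 lines: vjvi iepnl kkj naf qnn pysm nsp yub slib fan fiy oli
Hunk 3: at line 8 remove [slib] add [phe] -> 12 lines: vjvi iepnl kkj naf qnn pysm nsp yub phe fan fiy oli
Hunk 4: at line 3 remove [qnn] add [jwmv,tkdaf] -> 13 lines: vjvi iepnl kkj naf jwmv tkdaf pysm nsp yub phe fan fiy oli

Answer: vjvi
iepnl
kkj
naf
jwmv
tkdaf
pysm
nsp
yub
phe
fan
fiy
oli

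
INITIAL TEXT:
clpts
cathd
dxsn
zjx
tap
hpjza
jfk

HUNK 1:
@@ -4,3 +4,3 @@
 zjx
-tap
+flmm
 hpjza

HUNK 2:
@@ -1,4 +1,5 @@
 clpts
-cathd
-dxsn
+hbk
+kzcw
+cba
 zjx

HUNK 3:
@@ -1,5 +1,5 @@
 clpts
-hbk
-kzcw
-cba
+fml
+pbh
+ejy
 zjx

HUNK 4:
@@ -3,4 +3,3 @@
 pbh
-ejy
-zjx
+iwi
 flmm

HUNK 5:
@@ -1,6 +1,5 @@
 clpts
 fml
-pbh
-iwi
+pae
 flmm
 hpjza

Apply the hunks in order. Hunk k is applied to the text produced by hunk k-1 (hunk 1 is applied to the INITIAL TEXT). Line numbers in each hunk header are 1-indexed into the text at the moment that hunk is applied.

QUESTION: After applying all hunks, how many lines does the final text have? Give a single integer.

Answer: 6

Derivation:
Hunk 1: at line 4 remove [tap] add [flmm] -> 7 lines: clpts cathd dxsn zjx flmm hpjza jfk
Hunk 2: at line 1 remove [cathd,dxsn] add [hbk,kzcw,cba] -> 8 lines: clpts hbk kzcw cba zjx flmm hpjza jfk
Hunk 3: at line 1 remove [hbk,kzcw,cba] add [fml,pbh,ejy] -> 8 lines: clpts fml pbh ejy zjx flmm hpjza jfk
Hunk 4: at line 3 remove [ejy,zjx] add [iwi] -> 7 lines: clpts fml pbh iwi flmm hpjza jfk
Hunk 5: at line 1 remove [pbh,iwi] add [pae] -> 6 lines: clpts fml pae flmm hpjza jfk
Final line count: 6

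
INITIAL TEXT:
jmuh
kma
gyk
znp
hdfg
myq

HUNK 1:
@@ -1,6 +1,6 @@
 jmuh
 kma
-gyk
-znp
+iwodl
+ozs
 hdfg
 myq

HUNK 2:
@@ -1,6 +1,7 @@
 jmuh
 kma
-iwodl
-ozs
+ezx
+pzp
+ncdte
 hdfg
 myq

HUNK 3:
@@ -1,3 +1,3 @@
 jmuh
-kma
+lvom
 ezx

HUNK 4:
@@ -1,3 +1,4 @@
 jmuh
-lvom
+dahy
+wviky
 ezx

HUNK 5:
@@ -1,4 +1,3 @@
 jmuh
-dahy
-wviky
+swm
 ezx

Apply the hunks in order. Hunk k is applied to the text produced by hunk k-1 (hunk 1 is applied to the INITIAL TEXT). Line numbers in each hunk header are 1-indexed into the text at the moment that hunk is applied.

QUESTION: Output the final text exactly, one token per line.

Hunk 1: at line 1 remove [gyk,znp] add [iwodl,ozs] -> 6 lines: jmuh kma iwodl ozs hdfg myq
Hunk 2: at line 1 remove [iwodl,ozs] add [ezx,pzp,ncdte] -> 7 lines: jmuh kma ezx pzp ncdte hdfg myq
Hunk 3: at line 1 remove [kma] add [lvom] -> 7 lines: jmuh lvom ezx pzp ncdte hdfg myq
Hunk 4: at line 1 remove [lvom] add [dahy,wviky] -> 8 lines: jmuh dahy wviky ezx pzp ncdte hdfg myq
Hunk 5: at line 1 remove [dahy,wviky] add [swm] -> 7 lines: jmuh swm ezx pzp ncdte hdfg myq

Answer: jmuh
swm
ezx
pzp
ncdte
hdfg
myq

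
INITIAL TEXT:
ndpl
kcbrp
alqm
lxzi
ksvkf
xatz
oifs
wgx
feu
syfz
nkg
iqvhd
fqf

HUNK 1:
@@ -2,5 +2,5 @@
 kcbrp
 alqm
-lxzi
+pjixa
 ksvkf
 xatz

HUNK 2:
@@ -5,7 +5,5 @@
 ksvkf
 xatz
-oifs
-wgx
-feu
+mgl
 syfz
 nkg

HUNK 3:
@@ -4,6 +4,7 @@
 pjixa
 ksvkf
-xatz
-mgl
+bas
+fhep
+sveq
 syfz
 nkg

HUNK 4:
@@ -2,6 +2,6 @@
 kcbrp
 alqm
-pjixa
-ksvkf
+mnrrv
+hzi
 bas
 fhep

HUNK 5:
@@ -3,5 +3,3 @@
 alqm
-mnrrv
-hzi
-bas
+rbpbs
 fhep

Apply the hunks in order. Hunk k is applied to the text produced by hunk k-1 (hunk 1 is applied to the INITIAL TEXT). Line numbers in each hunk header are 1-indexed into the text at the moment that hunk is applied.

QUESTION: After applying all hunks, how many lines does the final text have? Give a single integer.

Hunk 1: at line 2 remove [lxzi] add [pjixa] -> 13 lines: ndpl kcbrp alqm pjixa ksvkf xatz oifs wgx feu syfz nkg iqvhd fqf
Hunk 2: at line 5 remove [oifs,wgx,feu] add [mgl] -> 11 lines: ndpl kcbrp alqm pjixa ksvkf xatz mgl syfz nkg iqvhd fqf
Hunk 3: at line 4 remove [xatz,mgl] add [bas,fhep,sveq] -> 12 lines: ndpl kcbrp alqm pjixa ksvkf bas fhep sveq syfz nkg iqvhd fqf
Hunk 4: at line 2 remove [pjixa,ksvkf] add [mnrrv,hzi] -> 12 lines: ndpl kcbrp alqm mnrrv hzi bas fhep sveq syfz nkg iqvhd fqf
Hunk 5: at line 3 remove [mnrrv,hzi,bas] add [rbpbs] -> 10 lines: ndpl kcbrp alqm rbpbs fhep sveq syfz nkg iqvhd fqf
Final line count: 10

Answer: 10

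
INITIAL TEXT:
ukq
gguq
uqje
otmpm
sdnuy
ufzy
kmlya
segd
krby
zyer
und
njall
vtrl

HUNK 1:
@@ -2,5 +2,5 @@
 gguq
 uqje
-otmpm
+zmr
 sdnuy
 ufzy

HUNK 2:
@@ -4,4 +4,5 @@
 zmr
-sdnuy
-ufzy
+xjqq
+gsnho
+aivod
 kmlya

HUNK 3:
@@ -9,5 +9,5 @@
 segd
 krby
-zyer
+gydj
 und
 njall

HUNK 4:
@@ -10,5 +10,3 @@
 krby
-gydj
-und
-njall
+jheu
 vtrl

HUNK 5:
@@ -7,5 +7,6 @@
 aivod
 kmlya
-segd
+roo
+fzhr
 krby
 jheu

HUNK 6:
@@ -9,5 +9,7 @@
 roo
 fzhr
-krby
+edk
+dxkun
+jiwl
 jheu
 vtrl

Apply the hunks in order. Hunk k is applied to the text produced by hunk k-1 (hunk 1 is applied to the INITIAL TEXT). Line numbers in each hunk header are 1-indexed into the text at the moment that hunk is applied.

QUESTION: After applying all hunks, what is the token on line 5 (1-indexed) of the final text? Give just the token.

Answer: xjqq

Derivation:
Hunk 1: at line 2 remove [otmpm] add [zmr] -> 13 lines: ukq gguq uqje zmr sdnuy ufzy kmlya segd krby zyer und njall vtrl
Hunk 2: at line 4 remove [sdnuy,ufzy] add [xjqq,gsnho,aivod] -> 14 lines: ukq gguq uqje zmr xjqq gsnho aivod kmlya segd krby zyer und njall vtrl
Hunk 3: at line 9 remove [zyer] add [gydj] -> 14 lines: ukq gguq uqje zmr xjqq gsnho aivod kmlya segd krby gydj und njall vtrl
Hunk 4: at line 10 remove [gydj,und,njall] add [jheu] -> 12 lines: ukq gguq uqje zmr xjqq gsnho aivod kmlya segd krby jheu vtrl
Hunk 5: at line 7 remove [segd] add [roo,fzhr] -> 13 lines: ukq gguq uqje zmr xjqq gsnho aivod kmlya roo fzhr krby jheu vtrl
Hunk 6: at line 9 remove [krby] add [edk,dxkun,jiwl] -> 15 lines: ukq gguq uqje zmr xjqq gsnho aivod kmlya roo fzhr edk dxkun jiwl jheu vtrl
Final line 5: xjqq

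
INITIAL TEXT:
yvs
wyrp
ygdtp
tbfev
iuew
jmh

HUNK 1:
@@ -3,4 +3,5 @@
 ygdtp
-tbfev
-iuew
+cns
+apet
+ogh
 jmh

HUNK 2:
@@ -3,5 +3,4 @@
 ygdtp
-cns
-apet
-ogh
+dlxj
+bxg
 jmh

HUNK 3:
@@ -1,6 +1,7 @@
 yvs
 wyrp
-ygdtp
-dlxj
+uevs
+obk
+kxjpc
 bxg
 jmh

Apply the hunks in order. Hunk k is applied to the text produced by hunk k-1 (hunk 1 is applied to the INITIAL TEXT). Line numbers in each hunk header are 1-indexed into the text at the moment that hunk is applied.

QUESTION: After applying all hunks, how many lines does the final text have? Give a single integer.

Answer: 7

Derivation:
Hunk 1: at line 3 remove [tbfev,iuew] add [cns,apet,ogh] -> 7 lines: yvs wyrp ygdtp cns apet ogh jmh
Hunk 2: at line 3 remove [cns,apet,ogh] add [dlxj,bxg] -> 6 lines: yvs wyrp ygdtp dlxj bxg jmh
Hunk 3: at line 1 remove [ygdtp,dlxj] add [uevs,obk,kxjpc] -> 7 lines: yvs wyrp uevs obk kxjpc bxg jmh
Final line count: 7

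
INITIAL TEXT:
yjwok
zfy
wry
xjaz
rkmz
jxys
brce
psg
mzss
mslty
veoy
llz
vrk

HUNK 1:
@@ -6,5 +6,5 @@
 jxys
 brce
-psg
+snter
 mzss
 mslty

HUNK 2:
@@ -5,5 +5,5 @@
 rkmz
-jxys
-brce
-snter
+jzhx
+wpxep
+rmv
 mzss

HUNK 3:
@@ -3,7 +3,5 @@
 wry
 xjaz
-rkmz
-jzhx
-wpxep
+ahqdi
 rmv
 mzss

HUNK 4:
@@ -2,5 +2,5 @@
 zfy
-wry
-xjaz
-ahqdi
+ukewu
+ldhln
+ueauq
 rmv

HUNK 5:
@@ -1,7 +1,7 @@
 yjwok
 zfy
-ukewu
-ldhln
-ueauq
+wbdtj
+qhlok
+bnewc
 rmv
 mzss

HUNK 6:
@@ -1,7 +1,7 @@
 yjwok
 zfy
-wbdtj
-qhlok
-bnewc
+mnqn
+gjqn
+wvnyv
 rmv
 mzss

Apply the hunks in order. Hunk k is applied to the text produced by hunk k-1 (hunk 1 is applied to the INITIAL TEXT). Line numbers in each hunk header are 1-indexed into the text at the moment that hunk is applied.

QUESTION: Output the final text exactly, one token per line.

Hunk 1: at line 6 remove [psg] add [snter] -> 13 lines: yjwok zfy wry xjaz rkmz jxys brce snter mzss mslty veoy llz vrk
Hunk 2: at line 5 remove [jxys,brce,snter] add [jzhx,wpxep,rmv] -> 13 lines: yjwok zfy wry xjaz rkmz jzhx wpxep rmv mzss mslty veoy llz vrk
Hunk 3: at line 3 remove [rkmz,jzhx,wpxep] add [ahqdi] -> 11 lines: yjwok zfy wry xjaz ahqdi rmv mzss mslty veoy llz vrk
Hunk 4: at line 2 remove [wry,xjaz,ahqdi] add [ukewu,ldhln,ueauq] -> 11 lines: yjwok zfy ukewu ldhln ueauq rmv mzss mslty veoy llz vrk
Hunk 5: at line 1 remove [ukewu,ldhln,ueauq] add [wbdtj,qhlok,bnewc] -> 11 lines: yjwok zfy wbdtj qhlok bnewc rmv mzss mslty veoy llz vrk
Hunk 6: at line 1 remove [wbdtj,qhlok,bnewc] add [mnqn,gjqn,wvnyv] -> 11 lines: yjwok zfy mnqn gjqn wvnyv rmv mzss mslty veoy llz vrk

Answer: yjwok
zfy
mnqn
gjqn
wvnyv
rmv
mzss
mslty
veoy
llz
vrk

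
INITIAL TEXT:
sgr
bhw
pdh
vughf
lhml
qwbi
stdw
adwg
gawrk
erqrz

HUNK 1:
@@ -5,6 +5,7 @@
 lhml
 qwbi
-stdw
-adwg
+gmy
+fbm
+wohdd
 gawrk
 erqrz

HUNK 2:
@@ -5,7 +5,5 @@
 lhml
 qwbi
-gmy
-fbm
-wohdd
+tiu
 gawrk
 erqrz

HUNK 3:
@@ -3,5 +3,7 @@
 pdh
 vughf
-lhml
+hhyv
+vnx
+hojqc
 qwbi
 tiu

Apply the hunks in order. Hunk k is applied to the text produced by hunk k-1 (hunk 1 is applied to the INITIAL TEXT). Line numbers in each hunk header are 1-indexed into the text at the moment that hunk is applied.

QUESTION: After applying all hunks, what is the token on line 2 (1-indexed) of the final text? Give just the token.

Answer: bhw

Derivation:
Hunk 1: at line 5 remove [stdw,adwg] add [gmy,fbm,wohdd] -> 11 lines: sgr bhw pdh vughf lhml qwbi gmy fbm wohdd gawrk erqrz
Hunk 2: at line 5 remove [gmy,fbm,wohdd] add [tiu] -> 9 lines: sgr bhw pdh vughf lhml qwbi tiu gawrk erqrz
Hunk 3: at line 3 remove [lhml] add [hhyv,vnx,hojqc] -> 11 lines: sgr bhw pdh vughf hhyv vnx hojqc qwbi tiu gawrk erqrz
Final line 2: bhw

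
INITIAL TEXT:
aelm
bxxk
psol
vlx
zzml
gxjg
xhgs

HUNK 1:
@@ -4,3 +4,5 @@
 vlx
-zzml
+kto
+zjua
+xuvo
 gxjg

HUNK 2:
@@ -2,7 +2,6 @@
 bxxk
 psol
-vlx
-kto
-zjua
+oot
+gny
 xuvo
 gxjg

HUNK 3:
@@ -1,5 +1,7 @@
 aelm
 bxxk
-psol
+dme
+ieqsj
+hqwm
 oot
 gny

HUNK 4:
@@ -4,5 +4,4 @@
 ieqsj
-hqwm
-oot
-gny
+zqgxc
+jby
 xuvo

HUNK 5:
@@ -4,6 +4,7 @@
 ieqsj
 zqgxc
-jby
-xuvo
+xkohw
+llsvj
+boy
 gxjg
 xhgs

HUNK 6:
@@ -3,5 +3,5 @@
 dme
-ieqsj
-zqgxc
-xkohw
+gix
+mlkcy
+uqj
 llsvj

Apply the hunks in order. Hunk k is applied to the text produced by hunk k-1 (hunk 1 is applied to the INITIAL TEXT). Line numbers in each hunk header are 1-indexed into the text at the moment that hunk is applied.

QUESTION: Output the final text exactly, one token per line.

Hunk 1: at line 4 remove [zzml] add [kto,zjua,xuvo] -> 9 lines: aelm bxxk psol vlx kto zjua xuvo gxjg xhgs
Hunk 2: at line 2 remove [vlx,kto,zjua] add [oot,gny] -> 8 lines: aelm bxxk psol oot gny xuvo gxjg xhgs
Hunk 3: at line 1 remove [psol] add [dme,ieqsj,hqwm] -> 10 lines: aelm bxxk dme ieqsj hqwm oot gny xuvo gxjg xhgs
Hunk 4: at line 4 remove [hqwm,oot,gny] add [zqgxc,jby] -> 9 lines: aelm bxxk dme ieqsj zqgxc jby xuvo gxjg xhgs
Hunk 5: at line 4 remove [jby,xuvo] add [xkohw,llsvj,boy] -> 10 lines: aelm bxxk dme ieqsj zqgxc xkohw llsvj boy gxjg xhgs
Hunk 6: at line 3 remove [ieqsj,zqgxc,xkohw] add [gix,mlkcy,uqj] -> 10 lines: aelm bxxk dme gix mlkcy uqj llsvj boy gxjg xhgs

Answer: aelm
bxxk
dme
gix
mlkcy
uqj
llsvj
boy
gxjg
xhgs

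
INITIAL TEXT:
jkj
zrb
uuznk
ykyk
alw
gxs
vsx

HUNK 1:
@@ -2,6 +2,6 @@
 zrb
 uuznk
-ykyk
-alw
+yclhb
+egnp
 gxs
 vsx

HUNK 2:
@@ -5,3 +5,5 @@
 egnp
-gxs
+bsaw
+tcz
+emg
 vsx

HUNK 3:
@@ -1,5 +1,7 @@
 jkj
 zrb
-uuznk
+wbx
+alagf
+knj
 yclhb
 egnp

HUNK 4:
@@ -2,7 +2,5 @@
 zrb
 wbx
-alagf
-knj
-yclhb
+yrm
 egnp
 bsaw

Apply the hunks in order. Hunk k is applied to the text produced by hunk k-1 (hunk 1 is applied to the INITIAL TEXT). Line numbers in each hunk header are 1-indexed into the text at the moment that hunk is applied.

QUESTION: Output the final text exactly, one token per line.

Answer: jkj
zrb
wbx
yrm
egnp
bsaw
tcz
emg
vsx

Derivation:
Hunk 1: at line 2 remove [ykyk,alw] add [yclhb,egnp] -> 7 lines: jkj zrb uuznk yclhb egnp gxs vsx
Hunk 2: at line 5 remove [gxs] add [bsaw,tcz,emg] -> 9 lines: jkj zrb uuznk yclhb egnp bsaw tcz emg vsx
Hunk 3: at line 1 remove [uuznk] add [wbx,alagf,knj] -> 11 lines: jkj zrb wbx alagf knj yclhb egnp bsaw tcz emg vsx
Hunk 4: at line 2 remove [alagf,knj,yclhb] add [yrm] -> 9 lines: jkj zrb wbx yrm egnp bsaw tcz emg vsx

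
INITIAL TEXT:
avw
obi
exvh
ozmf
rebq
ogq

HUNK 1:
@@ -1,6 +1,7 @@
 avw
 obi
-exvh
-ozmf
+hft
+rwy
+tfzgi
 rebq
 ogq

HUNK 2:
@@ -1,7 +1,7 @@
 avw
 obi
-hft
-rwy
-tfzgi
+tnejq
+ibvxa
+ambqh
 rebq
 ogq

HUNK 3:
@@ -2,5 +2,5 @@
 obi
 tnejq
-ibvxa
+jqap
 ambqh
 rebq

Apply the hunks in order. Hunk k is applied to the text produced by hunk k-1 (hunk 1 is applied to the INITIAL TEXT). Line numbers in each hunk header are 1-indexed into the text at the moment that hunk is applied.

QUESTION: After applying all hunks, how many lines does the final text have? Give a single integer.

Answer: 7

Derivation:
Hunk 1: at line 1 remove [exvh,ozmf] add [hft,rwy,tfzgi] -> 7 lines: avw obi hft rwy tfzgi rebq ogq
Hunk 2: at line 1 remove [hft,rwy,tfzgi] add [tnejq,ibvxa,ambqh] -> 7 lines: avw obi tnejq ibvxa ambqh rebq ogq
Hunk 3: at line 2 remove [ibvxa] add [jqap] -> 7 lines: avw obi tnejq jqap ambqh rebq ogq
Final line count: 7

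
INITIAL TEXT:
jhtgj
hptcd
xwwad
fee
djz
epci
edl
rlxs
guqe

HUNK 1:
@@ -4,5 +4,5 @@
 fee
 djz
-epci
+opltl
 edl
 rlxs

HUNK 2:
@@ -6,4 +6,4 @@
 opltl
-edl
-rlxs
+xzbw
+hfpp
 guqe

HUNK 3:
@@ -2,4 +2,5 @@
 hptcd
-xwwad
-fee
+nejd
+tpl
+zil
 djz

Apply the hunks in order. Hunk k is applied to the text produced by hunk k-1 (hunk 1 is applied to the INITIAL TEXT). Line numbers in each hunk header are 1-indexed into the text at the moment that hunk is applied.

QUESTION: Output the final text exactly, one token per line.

Answer: jhtgj
hptcd
nejd
tpl
zil
djz
opltl
xzbw
hfpp
guqe

Derivation:
Hunk 1: at line 4 remove [epci] add [opltl] -> 9 lines: jhtgj hptcd xwwad fee djz opltl edl rlxs guqe
Hunk 2: at line 6 remove [edl,rlxs] add [xzbw,hfpp] -> 9 lines: jhtgj hptcd xwwad fee djz opltl xzbw hfpp guqe
Hunk 3: at line 2 remove [xwwad,fee] add [nejd,tpl,zil] -> 10 lines: jhtgj hptcd nejd tpl zil djz opltl xzbw hfpp guqe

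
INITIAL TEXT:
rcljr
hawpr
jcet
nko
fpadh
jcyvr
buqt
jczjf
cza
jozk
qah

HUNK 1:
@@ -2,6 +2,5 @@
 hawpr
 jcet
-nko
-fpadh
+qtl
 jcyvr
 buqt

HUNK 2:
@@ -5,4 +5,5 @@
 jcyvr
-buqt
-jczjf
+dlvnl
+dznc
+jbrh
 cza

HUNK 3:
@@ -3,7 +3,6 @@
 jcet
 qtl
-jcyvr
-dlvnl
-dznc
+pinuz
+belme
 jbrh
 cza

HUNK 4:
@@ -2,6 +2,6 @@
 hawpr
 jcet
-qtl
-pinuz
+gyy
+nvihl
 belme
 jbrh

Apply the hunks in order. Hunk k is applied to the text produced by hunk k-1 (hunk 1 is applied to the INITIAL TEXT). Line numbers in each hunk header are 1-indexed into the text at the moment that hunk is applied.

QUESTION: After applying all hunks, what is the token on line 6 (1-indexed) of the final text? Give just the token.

Hunk 1: at line 2 remove [nko,fpadh] add [qtl] -> 10 lines: rcljr hawpr jcet qtl jcyvr buqt jczjf cza jozk qah
Hunk 2: at line 5 remove [buqt,jczjf] add [dlvnl,dznc,jbrh] -> 11 lines: rcljr hawpr jcet qtl jcyvr dlvnl dznc jbrh cza jozk qah
Hunk 3: at line 3 remove [jcyvr,dlvnl,dznc] add [pinuz,belme] -> 10 lines: rcljr hawpr jcet qtl pinuz belme jbrh cza jozk qah
Hunk 4: at line 2 remove [qtl,pinuz] add [gyy,nvihl] -> 10 lines: rcljr hawpr jcet gyy nvihl belme jbrh cza jozk qah
Final line 6: belme

Answer: belme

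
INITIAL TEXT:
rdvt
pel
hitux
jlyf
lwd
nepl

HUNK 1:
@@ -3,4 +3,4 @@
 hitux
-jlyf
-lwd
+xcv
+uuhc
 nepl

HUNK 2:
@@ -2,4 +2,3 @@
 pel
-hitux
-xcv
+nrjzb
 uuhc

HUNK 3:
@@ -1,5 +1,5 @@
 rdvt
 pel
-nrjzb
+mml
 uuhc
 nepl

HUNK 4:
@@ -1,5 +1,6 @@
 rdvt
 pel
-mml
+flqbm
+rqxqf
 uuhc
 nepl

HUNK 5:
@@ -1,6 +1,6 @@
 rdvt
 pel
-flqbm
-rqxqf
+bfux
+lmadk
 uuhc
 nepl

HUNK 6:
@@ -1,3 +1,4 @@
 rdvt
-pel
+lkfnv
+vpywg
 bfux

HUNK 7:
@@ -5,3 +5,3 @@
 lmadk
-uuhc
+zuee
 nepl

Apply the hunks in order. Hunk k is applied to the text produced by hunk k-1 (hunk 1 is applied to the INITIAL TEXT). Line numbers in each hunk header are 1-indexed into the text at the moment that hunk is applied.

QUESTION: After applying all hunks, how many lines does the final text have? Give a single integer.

Answer: 7

Derivation:
Hunk 1: at line 3 remove [jlyf,lwd] add [xcv,uuhc] -> 6 lines: rdvt pel hitux xcv uuhc nepl
Hunk 2: at line 2 remove [hitux,xcv] add [nrjzb] -> 5 lines: rdvt pel nrjzb uuhc nepl
Hunk 3: at line 1 remove [nrjzb] add [mml] -> 5 lines: rdvt pel mml uuhc nepl
Hunk 4: at line 1 remove [mml] add [flqbm,rqxqf] -> 6 lines: rdvt pel flqbm rqxqf uuhc nepl
Hunk 5: at line 1 remove [flqbm,rqxqf] add [bfux,lmadk] -> 6 lines: rdvt pel bfux lmadk uuhc nepl
Hunk 6: at line 1 remove [pel] add [lkfnv,vpywg] -> 7 lines: rdvt lkfnv vpywg bfux lmadk uuhc nepl
Hunk 7: at line 5 remove [uuhc] add [zuee] -> 7 lines: rdvt lkfnv vpywg bfux lmadk zuee nepl
Final line count: 7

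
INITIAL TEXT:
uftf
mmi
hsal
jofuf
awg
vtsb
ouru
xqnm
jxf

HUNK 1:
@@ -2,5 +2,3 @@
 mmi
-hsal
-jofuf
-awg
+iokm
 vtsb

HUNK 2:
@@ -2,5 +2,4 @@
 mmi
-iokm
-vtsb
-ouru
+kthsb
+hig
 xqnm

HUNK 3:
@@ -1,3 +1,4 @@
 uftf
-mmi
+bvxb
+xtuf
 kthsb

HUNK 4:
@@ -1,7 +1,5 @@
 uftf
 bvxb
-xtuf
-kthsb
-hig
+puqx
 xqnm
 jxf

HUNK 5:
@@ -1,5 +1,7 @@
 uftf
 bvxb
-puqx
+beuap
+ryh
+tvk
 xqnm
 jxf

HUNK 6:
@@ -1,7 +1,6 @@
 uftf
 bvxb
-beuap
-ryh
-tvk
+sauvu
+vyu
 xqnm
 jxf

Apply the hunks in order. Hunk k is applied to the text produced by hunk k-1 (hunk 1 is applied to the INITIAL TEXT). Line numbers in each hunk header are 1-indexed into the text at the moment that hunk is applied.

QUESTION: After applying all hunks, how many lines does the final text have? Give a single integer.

Hunk 1: at line 2 remove [hsal,jofuf,awg] add [iokm] -> 7 lines: uftf mmi iokm vtsb ouru xqnm jxf
Hunk 2: at line 2 remove [iokm,vtsb,ouru] add [kthsb,hig] -> 6 lines: uftf mmi kthsb hig xqnm jxf
Hunk 3: at line 1 remove [mmi] add [bvxb,xtuf] -> 7 lines: uftf bvxb xtuf kthsb hig xqnm jxf
Hunk 4: at line 1 remove [xtuf,kthsb,hig] add [puqx] -> 5 lines: uftf bvxb puqx xqnm jxf
Hunk 5: at line 1 remove [puqx] add [beuap,ryh,tvk] -> 7 lines: uftf bvxb beuap ryh tvk xqnm jxf
Hunk 6: at line 1 remove [beuap,ryh,tvk] add [sauvu,vyu] -> 6 lines: uftf bvxb sauvu vyu xqnm jxf
Final line count: 6

Answer: 6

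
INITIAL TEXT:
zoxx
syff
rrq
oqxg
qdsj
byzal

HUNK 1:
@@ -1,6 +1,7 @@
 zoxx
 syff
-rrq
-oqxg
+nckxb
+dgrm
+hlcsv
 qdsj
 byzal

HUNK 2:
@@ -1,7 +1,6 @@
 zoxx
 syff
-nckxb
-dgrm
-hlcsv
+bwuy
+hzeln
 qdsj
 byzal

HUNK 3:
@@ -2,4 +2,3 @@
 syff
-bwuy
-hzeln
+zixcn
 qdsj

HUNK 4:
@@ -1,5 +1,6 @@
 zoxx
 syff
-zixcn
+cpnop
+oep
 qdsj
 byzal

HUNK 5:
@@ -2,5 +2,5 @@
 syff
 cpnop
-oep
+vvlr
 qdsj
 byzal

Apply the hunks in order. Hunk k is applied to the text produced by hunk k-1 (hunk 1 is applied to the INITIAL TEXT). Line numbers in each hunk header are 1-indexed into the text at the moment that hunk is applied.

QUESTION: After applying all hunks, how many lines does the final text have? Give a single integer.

Hunk 1: at line 1 remove [rrq,oqxg] add [nckxb,dgrm,hlcsv] -> 7 lines: zoxx syff nckxb dgrm hlcsv qdsj byzal
Hunk 2: at line 1 remove [nckxb,dgrm,hlcsv] add [bwuy,hzeln] -> 6 lines: zoxx syff bwuy hzeln qdsj byzal
Hunk 3: at line 2 remove [bwuy,hzeln] add [zixcn] -> 5 lines: zoxx syff zixcn qdsj byzal
Hunk 4: at line 1 remove [zixcn] add [cpnop,oep] -> 6 lines: zoxx syff cpnop oep qdsj byzal
Hunk 5: at line 2 remove [oep] add [vvlr] -> 6 lines: zoxx syff cpnop vvlr qdsj byzal
Final line count: 6

Answer: 6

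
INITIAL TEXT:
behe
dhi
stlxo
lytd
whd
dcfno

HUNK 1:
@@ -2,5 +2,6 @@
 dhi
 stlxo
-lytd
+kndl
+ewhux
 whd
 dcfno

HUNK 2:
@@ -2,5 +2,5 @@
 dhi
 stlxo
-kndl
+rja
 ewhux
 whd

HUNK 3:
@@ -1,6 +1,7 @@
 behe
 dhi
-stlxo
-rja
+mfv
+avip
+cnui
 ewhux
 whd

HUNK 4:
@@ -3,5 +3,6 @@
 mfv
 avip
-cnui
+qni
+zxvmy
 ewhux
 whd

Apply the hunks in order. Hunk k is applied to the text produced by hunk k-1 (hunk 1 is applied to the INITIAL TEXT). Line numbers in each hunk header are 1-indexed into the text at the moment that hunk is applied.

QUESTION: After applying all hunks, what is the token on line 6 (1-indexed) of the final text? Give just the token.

Answer: zxvmy

Derivation:
Hunk 1: at line 2 remove [lytd] add [kndl,ewhux] -> 7 lines: behe dhi stlxo kndl ewhux whd dcfno
Hunk 2: at line 2 remove [kndl] add [rja] -> 7 lines: behe dhi stlxo rja ewhux whd dcfno
Hunk 3: at line 1 remove [stlxo,rja] add [mfv,avip,cnui] -> 8 lines: behe dhi mfv avip cnui ewhux whd dcfno
Hunk 4: at line 3 remove [cnui] add [qni,zxvmy] -> 9 lines: behe dhi mfv avip qni zxvmy ewhux whd dcfno
Final line 6: zxvmy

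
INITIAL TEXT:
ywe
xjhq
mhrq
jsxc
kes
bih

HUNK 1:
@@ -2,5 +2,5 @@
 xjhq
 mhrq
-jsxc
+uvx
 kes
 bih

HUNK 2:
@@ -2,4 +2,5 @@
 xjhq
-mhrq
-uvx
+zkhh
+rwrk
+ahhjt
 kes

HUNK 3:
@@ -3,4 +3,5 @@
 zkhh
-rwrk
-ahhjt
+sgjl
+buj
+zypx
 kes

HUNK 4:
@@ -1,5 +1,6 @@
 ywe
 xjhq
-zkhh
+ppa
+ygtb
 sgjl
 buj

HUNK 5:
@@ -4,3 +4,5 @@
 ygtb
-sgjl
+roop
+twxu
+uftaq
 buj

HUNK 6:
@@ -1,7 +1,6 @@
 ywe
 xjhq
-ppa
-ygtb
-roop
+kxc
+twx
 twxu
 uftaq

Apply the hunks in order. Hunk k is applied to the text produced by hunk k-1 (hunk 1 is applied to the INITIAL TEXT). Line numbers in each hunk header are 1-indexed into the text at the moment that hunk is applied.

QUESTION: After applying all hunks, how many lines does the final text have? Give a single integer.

Answer: 10

Derivation:
Hunk 1: at line 2 remove [jsxc] add [uvx] -> 6 lines: ywe xjhq mhrq uvx kes bih
Hunk 2: at line 2 remove [mhrq,uvx] add [zkhh,rwrk,ahhjt] -> 7 lines: ywe xjhq zkhh rwrk ahhjt kes bih
Hunk 3: at line 3 remove [rwrk,ahhjt] add [sgjl,buj,zypx] -> 8 lines: ywe xjhq zkhh sgjl buj zypx kes bih
Hunk 4: at line 1 remove [zkhh] add [ppa,ygtb] -> 9 lines: ywe xjhq ppa ygtb sgjl buj zypx kes bih
Hunk 5: at line 4 remove [sgjl] add [roop,twxu,uftaq] -> 11 lines: ywe xjhq ppa ygtb roop twxu uftaq buj zypx kes bih
Hunk 6: at line 1 remove [ppa,ygtb,roop] add [kxc,twx] -> 10 lines: ywe xjhq kxc twx twxu uftaq buj zypx kes bih
Final line count: 10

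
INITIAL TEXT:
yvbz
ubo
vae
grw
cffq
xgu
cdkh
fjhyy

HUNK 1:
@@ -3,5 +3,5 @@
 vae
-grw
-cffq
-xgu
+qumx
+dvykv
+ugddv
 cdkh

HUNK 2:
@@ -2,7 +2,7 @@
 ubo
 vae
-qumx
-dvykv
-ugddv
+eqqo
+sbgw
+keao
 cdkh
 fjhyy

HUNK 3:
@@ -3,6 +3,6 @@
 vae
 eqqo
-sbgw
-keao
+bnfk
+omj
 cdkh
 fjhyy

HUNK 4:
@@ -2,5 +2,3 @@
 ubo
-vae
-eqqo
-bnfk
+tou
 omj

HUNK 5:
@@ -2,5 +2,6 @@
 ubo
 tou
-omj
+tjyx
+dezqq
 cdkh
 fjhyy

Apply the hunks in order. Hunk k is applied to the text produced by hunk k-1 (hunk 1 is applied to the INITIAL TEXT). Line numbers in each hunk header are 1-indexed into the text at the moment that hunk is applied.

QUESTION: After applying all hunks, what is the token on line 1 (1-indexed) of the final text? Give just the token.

Hunk 1: at line 3 remove [grw,cffq,xgu] add [qumx,dvykv,ugddv] -> 8 lines: yvbz ubo vae qumx dvykv ugddv cdkh fjhyy
Hunk 2: at line 2 remove [qumx,dvykv,ugddv] add [eqqo,sbgw,keao] -> 8 lines: yvbz ubo vae eqqo sbgw keao cdkh fjhyy
Hunk 3: at line 3 remove [sbgw,keao] add [bnfk,omj] -> 8 lines: yvbz ubo vae eqqo bnfk omj cdkh fjhyy
Hunk 4: at line 2 remove [vae,eqqo,bnfk] add [tou] -> 6 lines: yvbz ubo tou omj cdkh fjhyy
Hunk 5: at line 2 remove [omj] add [tjyx,dezqq] -> 7 lines: yvbz ubo tou tjyx dezqq cdkh fjhyy
Final line 1: yvbz

Answer: yvbz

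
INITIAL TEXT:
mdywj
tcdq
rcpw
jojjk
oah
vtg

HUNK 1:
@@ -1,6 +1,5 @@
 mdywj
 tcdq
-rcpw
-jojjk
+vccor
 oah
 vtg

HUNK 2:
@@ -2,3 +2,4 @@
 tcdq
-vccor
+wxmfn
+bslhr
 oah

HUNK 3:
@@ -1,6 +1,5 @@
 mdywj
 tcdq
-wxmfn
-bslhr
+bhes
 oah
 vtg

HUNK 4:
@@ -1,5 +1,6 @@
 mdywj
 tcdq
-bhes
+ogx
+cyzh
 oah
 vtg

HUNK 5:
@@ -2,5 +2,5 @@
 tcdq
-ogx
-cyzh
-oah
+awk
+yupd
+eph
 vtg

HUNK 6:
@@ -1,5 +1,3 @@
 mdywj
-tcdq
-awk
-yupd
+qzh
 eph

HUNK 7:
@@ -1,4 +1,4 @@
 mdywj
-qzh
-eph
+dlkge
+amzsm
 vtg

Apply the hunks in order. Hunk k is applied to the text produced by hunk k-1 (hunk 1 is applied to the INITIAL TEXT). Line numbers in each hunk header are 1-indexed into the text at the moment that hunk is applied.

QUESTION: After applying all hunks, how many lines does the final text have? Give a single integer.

Answer: 4

Derivation:
Hunk 1: at line 1 remove [rcpw,jojjk] add [vccor] -> 5 lines: mdywj tcdq vccor oah vtg
Hunk 2: at line 2 remove [vccor] add [wxmfn,bslhr] -> 6 lines: mdywj tcdq wxmfn bslhr oah vtg
Hunk 3: at line 1 remove [wxmfn,bslhr] add [bhes] -> 5 lines: mdywj tcdq bhes oah vtg
Hunk 4: at line 1 remove [bhes] add [ogx,cyzh] -> 6 lines: mdywj tcdq ogx cyzh oah vtg
Hunk 5: at line 2 remove [ogx,cyzh,oah] add [awk,yupd,eph] -> 6 lines: mdywj tcdq awk yupd eph vtg
Hunk 6: at line 1 remove [tcdq,awk,yupd] add [qzh] -> 4 lines: mdywj qzh eph vtg
Hunk 7: at line 1 remove [qzh,eph] add [dlkge,amzsm] -> 4 lines: mdywj dlkge amzsm vtg
Final line count: 4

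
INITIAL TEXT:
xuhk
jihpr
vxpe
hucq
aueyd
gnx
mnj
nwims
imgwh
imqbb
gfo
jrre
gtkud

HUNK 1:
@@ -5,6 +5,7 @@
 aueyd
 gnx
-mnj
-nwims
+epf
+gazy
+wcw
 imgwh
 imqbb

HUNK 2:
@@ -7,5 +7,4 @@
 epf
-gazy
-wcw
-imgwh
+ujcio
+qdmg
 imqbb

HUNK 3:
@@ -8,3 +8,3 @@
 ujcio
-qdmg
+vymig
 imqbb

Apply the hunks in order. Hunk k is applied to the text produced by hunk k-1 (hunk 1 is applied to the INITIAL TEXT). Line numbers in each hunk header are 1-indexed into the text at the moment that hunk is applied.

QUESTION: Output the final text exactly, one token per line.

Hunk 1: at line 5 remove [mnj,nwims] add [epf,gazy,wcw] -> 14 lines: xuhk jihpr vxpe hucq aueyd gnx epf gazy wcw imgwh imqbb gfo jrre gtkud
Hunk 2: at line 7 remove [gazy,wcw,imgwh] add [ujcio,qdmg] -> 13 lines: xuhk jihpr vxpe hucq aueyd gnx epf ujcio qdmg imqbb gfo jrre gtkud
Hunk 3: at line 8 remove [qdmg] add [vymig] -> 13 lines: xuhk jihpr vxpe hucq aueyd gnx epf ujcio vymig imqbb gfo jrre gtkud

Answer: xuhk
jihpr
vxpe
hucq
aueyd
gnx
epf
ujcio
vymig
imqbb
gfo
jrre
gtkud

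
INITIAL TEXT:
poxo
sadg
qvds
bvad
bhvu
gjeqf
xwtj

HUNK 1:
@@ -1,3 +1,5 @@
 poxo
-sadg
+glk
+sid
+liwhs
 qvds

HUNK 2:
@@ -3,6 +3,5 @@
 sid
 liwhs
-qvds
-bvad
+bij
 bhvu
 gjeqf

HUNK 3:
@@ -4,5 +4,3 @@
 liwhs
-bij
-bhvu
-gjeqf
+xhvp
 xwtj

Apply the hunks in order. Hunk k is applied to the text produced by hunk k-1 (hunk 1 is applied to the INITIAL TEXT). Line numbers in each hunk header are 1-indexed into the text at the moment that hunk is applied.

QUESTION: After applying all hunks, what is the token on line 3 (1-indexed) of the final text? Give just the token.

Answer: sid

Derivation:
Hunk 1: at line 1 remove [sadg] add [glk,sid,liwhs] -> 9 lines: poxo glk sid liwhs qvds bvad bhvu gjeqf xwtj
Hunk 2: at line 3 remove [qvds,bvad] add [bij] -> 8 lines: poxo glk sid liwhs bij bhvu gjeqf xwtj
Hunk 3: at line 4 remove [bij,bhvu,gjeqf] add [xhvp] -> 6 lines: poxo glk sid liwhs xhvp xwtj
Final line 3: sid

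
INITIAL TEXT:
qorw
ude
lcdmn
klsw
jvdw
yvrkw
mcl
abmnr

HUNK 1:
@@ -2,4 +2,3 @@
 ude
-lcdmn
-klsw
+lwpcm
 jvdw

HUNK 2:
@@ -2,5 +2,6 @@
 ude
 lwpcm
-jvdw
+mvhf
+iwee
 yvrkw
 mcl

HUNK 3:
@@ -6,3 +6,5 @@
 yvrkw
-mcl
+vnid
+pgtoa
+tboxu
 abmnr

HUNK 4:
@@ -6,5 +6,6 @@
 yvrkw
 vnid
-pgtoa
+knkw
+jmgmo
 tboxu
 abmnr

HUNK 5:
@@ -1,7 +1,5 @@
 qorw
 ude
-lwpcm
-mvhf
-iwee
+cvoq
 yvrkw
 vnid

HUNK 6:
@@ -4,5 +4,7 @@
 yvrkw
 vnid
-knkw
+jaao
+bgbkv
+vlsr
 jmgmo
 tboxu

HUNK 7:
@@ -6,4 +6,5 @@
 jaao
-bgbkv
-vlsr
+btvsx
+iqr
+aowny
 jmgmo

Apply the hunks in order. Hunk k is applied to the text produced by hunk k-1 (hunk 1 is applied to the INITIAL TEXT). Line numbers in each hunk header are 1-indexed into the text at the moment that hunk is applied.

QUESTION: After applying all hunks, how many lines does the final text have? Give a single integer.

Answer: 12

Derivation:
Hunk 1: at line 2 remove [lcdmn,klsw] add [lwpcm] -> 7 lines: qorw ude lwpcm jvdw yvrkw mcl abmnr
Hunk 2: at line 2 remove [jvdw] add [mvhf,iwee] -> 8 lines: qorw ude lwpcm mvhf iwee yvrkw mcl abmnr
Hunk 3: at line 6 remove [mcl] add [vnid,pgtoa,tboxu] -> 10 lines: qorw ude lwpcm mvhf iwee yvrkw vnid pgtoa tboxu abmnr
Hunk 4: at line 6 remove [pgtoa] add [knkw,jmgmo] -> 11 lines: qorw ude lwpcm mvhf iwee yvrkw vnid knkw jmgmo tboxu abmnr
Hunk 5: at line 1 remove [lwpcm,mvhf,iwee] add [cvoq] -> 9 lines: qorw ude cvoq yvrkw vnid knkw jmgmo tboxu abmnr
Hunk 6: at line 4 remove [knkw] add [jaao,bgbkv,vlsr] -> 11 lines: qorw ude cvoq yvrkw vnid jaao bgbkv vlsr jmgmo tboxu abmnr
Hunk 7: at line 6 remove [bgbkv,vlsr] add [btvsx,iqr,aowny] -> 12 lines: qorw ude cvoq yvrkw vnid jaao btvsx iqr aowny jmgmo tboxu abmnr
Final line count: 12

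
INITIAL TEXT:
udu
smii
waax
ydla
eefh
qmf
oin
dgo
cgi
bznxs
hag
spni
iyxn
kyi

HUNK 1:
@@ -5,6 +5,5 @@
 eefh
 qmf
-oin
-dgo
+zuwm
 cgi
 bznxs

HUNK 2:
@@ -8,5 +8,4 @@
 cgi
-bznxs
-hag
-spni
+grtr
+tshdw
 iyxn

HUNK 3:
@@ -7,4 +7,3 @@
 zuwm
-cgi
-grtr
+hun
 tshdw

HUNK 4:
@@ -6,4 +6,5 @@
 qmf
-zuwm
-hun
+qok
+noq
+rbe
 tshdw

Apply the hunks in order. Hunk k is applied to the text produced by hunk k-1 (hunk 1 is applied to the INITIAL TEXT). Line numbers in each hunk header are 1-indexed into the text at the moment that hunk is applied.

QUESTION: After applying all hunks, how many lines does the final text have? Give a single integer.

Answer: 12

Derivation:
Hunk 1: at line 5 remove [oin,dgo] add [zuwm] -> 13 lines: udu smii waax ydla eefh qmf zuwm cgi bznxs hag spni iyxn kyi
Hunk 2: at line 8 remove [bznxs,hag,spni] add [grtr,tshdw] -> 12 lines: udu smii waax ydla eefh qmf zuwm cgi grtr tshdw iyxn kyi
Hunk 3: at line 7 remove [cgi,grtr] add [hun] -> 11 lines: udu smii waax ydla eefh qmf zuwm hun tshdw iyxn kyi
Hunk 4: at line 6 remove [zuwm,hun] add [qok,noq,rbe] -> 12 lines: udu smii waax ydla eefh qmf qok noq rbe tshdw iyxn kyi
Final line count: 12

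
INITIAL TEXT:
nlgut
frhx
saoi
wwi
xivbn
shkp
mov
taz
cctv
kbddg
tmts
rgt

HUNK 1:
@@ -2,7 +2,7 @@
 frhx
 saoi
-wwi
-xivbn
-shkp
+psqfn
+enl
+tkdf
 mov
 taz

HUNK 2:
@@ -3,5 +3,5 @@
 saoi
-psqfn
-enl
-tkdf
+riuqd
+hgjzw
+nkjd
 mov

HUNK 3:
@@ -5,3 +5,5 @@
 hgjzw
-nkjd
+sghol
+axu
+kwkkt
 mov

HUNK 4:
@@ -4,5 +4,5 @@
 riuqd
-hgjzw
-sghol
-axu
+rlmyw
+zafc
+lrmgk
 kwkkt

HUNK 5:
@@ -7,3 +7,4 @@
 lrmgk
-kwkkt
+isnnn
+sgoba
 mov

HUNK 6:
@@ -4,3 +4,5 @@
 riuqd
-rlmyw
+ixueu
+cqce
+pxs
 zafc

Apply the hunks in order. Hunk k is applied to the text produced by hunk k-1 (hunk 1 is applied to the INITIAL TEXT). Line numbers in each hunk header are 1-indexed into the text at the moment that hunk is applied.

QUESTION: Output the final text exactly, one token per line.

Answer: nlgut
frhx
saoi
riuqd
ixueu
cqce
pxs
zafc
lrmgk
isnnn
sgoba
mov
taz
cctv
kbddg
tmts
rgt

Derivation:
Hunk 1: at line 2 remove [wwi,xivbn,shkp] add [psqfn,enl,tkdf] -> 12 lines: nlgut frhx saoi psqfn enl tkdf mov taz cctv kbddg tmts rgt
Hunk 2: at line 3 remove [psqfn,enl,tkdf] add [riuqd,hgjzw,nkjd] -> 12 lines: nlgut frhx saoi riuqd hgjzw nkjd mov taz cctv kbddg tmts rgt
Hunk 3: at line 5 remove [nkjd] add [sghol,axu,kwkkt] -> 14 lines: nlgut frhx saoi riuqd hgjzw sghol axu kwkkt mov taz cctv kbddg tmts rgt
Hunk 4: at line 4 remove [hgjzw,sghol,axu] add [rlmyw,zafc,lrmgk] -> 14 lines: nlgut frhx saoi riuqd rlmyw zafc lrmgk kwkkt mov taz cctv kbddg tmts rgt
Hunk 5: at line 7 remove [kwkkt] add [isnnn,sgoba] -> 15 lines: nlgut frhx saoi riuqd rlmyw zafc lrmgk isnnn sgoba mov taz cctv kbddg tmts rgt
Hunk 6: at line 4 remove [rlmyw] add [ixueu,cqce,pxs] -> 17 lines: nlgut frhx saoi riuqd ixueu cqce pxs zafc lrmgk isnnn sgoba mov taz cctv kbddg tmts rgt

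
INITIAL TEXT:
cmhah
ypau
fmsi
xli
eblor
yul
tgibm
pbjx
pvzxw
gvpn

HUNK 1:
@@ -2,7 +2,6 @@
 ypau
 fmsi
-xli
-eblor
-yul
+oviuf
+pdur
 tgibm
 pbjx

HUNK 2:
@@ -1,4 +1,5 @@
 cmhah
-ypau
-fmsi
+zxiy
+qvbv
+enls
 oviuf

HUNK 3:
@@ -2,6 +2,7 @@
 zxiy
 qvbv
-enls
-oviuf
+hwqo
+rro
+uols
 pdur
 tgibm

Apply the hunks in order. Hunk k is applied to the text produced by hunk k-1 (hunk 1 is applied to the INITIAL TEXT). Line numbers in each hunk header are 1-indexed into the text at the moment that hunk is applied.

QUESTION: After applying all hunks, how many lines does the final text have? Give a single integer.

Hunk 1: at line 2 remove [xli,eblor,yul] add [oviuf,pdur] -> 9 lines: cmhah ypau fmsi oviuf pdur tgibm pbjx pvzxw gvpn
Hunk 2: at line 1 remove [ypau,fmsi] add [zxiy,qvbv,enls] -> 10 lines: cmhah zxiy qvbv enls oviuf pdur tgibm pbjx pvzxw gvpn
Hunk 3: at line 2 remove [enls,oviuf] add [hwqo,rro,uols] -> 11 lines: cmhah zxiy qvbv hwqo rro uols pdur tgibm pbjx pvzxw gvpn
Final line count: 11

Answer: 11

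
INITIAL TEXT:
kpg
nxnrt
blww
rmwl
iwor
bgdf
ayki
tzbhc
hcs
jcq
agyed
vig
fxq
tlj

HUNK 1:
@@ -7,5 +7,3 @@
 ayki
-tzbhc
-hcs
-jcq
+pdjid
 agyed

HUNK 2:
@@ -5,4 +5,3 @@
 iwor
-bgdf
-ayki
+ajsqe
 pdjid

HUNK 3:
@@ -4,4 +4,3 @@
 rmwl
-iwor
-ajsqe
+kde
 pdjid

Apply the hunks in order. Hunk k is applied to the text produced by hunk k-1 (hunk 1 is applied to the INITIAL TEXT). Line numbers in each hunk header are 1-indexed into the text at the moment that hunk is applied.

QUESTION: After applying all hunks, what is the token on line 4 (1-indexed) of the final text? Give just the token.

Answer: rmwl

Derivation:
Hunk 1: at line 7 remove [tzbhc,hcs,jcq] add [pdjid] -> 12 lines: kpg nxnrt blww rmwl iwor bgdf ayki pdjid agyed vig fxq tlj
Hunk 2: at line 5 remove [bgdf,ayki] add [ajsqe] -> 11 lines: kpg nxnrt blww rmwl iwor ajsqe pdjid agyed vig fxq tlj
Hunk 3: at line 4 remove [iwor,ajsqe] add [kde] -> 10 lines: kpg nxnrt blww rmwl kde pdjid agyed vig fxq tlj
Final line 4: rmwl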